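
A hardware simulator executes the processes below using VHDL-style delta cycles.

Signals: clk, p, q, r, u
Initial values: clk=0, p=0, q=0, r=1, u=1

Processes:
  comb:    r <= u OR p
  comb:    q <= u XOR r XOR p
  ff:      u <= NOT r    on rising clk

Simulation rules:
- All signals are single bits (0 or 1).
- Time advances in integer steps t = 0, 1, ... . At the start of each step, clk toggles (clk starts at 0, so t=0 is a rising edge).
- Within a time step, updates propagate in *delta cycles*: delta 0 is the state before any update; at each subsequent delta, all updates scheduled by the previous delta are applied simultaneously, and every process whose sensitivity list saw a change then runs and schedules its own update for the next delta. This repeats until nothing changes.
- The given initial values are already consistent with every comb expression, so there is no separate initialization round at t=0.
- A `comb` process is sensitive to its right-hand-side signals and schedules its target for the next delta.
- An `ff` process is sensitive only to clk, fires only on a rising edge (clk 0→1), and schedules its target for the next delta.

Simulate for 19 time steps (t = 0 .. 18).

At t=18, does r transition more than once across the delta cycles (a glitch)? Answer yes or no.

[bits: u,p,q,clk,r]
t=0: Δ0=10001 Δ1=10011 Δ2=00011 Δ3=00110 Δ4=00010 | 4Δ
t=1: Δ0=00010 Δ1=00000 | 1Δ
t=2: Δ0=00000 Δ1=00010 Δ2=10010 Δ3=10111 Δ4=10011 | 4Δ
t=3: Δ0=10011 Δ1=10001 | 1Δ
t=4: Δ0=10001 Δ1=10011 Δ2=00011 Δ3=00110 Δ4=00010 | 4Δ
t=5: Δ0=00010 Δ1=00000 | 1Δ
t=6: Δ0=00000 Δ1=00010 Δ2=10010 Δ3=10111 Δ4=10011 | 4Δ
t=7: Δ0=10011 Δ1=10001 | 1Δ
t=8: Δ0=10001 Δ1=10011 Δ2=00011 Δ3=00110 Δ4=00010 | 4Δ
t=9: Δ0=00010 Δ1=00000 | 1Δ
t=10: Δ0=00000 Δ1=00010 Δ2=10010 Δ3=10111 Δ4=10011 | 4Δ
t=11: Δ0=10011 Δ1=10001 | 1Δ
t=12: Δ0=10001 Δ1=10011 Δ2=00011 Δ3=00110 Δ4=00010 | 4Δ
t=13: Δ0=00010 Δ1=00000 | 1Δ
t=14: Δ0=00000 Δ1=00010 Δ2=10010 Δ3=10111 Δ4=10011 | 4Δ
t=15: Δ0=10011 Δ1=10001 | 1Δ
t=16: Δ0=10001 Δ1=10011 Δ2=00011 Δ3=00110 Δ4=00010 | 4Δ
t=17: Δ0=00010 Δ1=00000 | 1Δ
t=18: Δ0=00000 Δ1=00010 Δ2=10010 Δ3=10111 Δ4=10011 | 4Δ

no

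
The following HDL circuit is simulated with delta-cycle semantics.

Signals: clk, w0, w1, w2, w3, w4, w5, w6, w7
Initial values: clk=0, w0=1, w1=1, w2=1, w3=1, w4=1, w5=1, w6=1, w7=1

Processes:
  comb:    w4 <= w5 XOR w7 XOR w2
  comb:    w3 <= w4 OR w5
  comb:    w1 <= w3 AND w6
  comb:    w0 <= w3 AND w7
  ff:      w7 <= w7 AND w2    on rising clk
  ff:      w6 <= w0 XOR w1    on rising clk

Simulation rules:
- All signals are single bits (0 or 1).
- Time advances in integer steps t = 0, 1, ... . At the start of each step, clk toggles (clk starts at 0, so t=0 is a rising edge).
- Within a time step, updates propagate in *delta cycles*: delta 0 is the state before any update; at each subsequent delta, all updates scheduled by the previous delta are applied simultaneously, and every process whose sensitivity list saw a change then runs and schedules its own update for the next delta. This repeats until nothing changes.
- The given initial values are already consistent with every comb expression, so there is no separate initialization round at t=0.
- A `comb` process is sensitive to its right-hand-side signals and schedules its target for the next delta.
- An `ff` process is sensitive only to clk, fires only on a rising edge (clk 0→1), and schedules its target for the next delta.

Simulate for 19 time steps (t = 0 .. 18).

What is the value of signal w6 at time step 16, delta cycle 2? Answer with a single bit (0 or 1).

t0.Δ0 w0=1 w6=1 w5=1 w7=1 w2=1 w1=1 w3=1 w4=1 clk=0
t0.Δ1 w0=1 w6=1 w5=1 w7=1 w2=1 w1=1 w3=1 w4=1 clk=1
t0.Δ2 w0=1 w6=0 w5=1 w7=1 w2=1 w1=1 w3=1 w4=1 clk=1
t0.Δ3 w0=1 w6=0 w5=1 w7=1 w2=1 w1=0 w3=1 w4=1 clk=1
t1.Δ0 w0=1 w6=0 w5=1 w7=1 w2=1 w1=0 w3=1 w4=1 clk=1
t1.Δ1 w0=1 w6=0 w5=1 w7=1 w2=1 w1=0 w3=1 w4=1 clk=0
t2.Δ0 w0=1 w6=0 w5=1 w7=1 w2=1 w1=0 w3=1 w4=1 clk=0
t2.Δ1 w0=1 w6=0 w5=1 w7=1 w2=1 w1=0 w3=1 w4=1 clk=1
t2.Δ2 w0=1 w6=1 w5=1 w7=1 w2=1 w1=0 w3=1 w4=1 clk=1
t2.Δ3 w0=1 w6=1 w5=1 w7=1 w2=1 w1=1 w3=1 w4=1 clk=1
t3.Δ0 w0=1 w6=1 w5=1 w7=1 w2=1 w1=1 w3=1 w4=1 clk=1
t3.Δ1 w0=1 w6=1 w5=1 w7=1 w2=1 w1=1 w3=1 w4=1 clk=0
t4.Δ0 w0=1 w6=1 w5=1 w7=1 w2=1 w1=1 w3=1 w4=1 clk=0
t4.Δ1 w0=1 w6=1 w5=1 w7=1 w2=1 w1=1 w3=1 w4=1 clk=1
t4.Δ2 w0=1 w6=0 w5=1 w7=1 w2=1 w1=1 w3=1 w4=1 clk=1
t4.Δ3 w0=1 w6=0 w5=1 w7=1 w2=1 w1=0 w3=1 w4=1 clk=1
t5.Δ0 w0=1 w6=0 w5=1 w7=1 w2=1 w1=0 w3=1 w4=1 clk=1
t5.Δ1 w0=1 w6=0 w5=1 w7=1 w2=1 w1=0 w3=1 w4=1 clk=0
t6.Δ0 w0=1 w6=0 w5=1 w7=1 w2=1 w1=0 w3=1 w4=1 clk=0
t6.Δ1 w0=1 w6=0 w5=1 w7=1 w2=1 w1=0 w3=1 w4=1 clk=1
t6.Δ2 w0=1 w6=1 w5=1 w7=1 w2=1 w1=0 w3=1 w4=1 clk=1
t6.Δ3 w0=1 w6=1 w5=1 w7=1 w2=1 w1=1 w3=1 w4=1 clk=1
t7.Δ0 w0=1 w6=1 w5=1 w7=1 w2=1 w1=1 w3=1 w4=1 clk=1
t7.Δ1 w0=1 w6=1 w5=1 w7=1 w2=1 w1=1 w3=1 w4=1 clk=0
t8.Δ0 w0=1 w6=1 w5=1 w7=1 w2=1 w1=1 w3=1 w4=1 clk=0
t8.Δ1 w0=1 w6=1 w5=1 w7=1 w2=1 w1=1 w3=1 w4=1 clk=1
t8.Δ2 w0=1 w6=0 w5=1 w7=1 w2=1 w1=1 w3=1 w4=1 clk=1
t8.Δ3 w0=1 w6=0 w5=1 w7=1 w2=1 w1=0 w3=1 w4=1 clk=1
t9.Δ0 w0=1 w6=0 w5=1 w7=1 w2=1 w1=0 w3=1 w4=1 clk=1
t9.Δ1 w0=1 w6=0 w5=1 w7=1 w2=1 w1=0 w3=1 w4=1 clk=0
t10.Δ0 w0=1 w6=0 w5=1 w7=1 w2=1 w1=0 w3=1 w4=1 clk=0
t10.Δ1 w0=1 w6=0 w5=1 w7=1 w2=1 w1=0 w3=1 w4=1 clk=1
t10.Δ2 w0=1 w6=1 w5=1 w7=1 w2=1 w1=0 w3=1 w4=1 clk=1
t10.Δ3 w0=1 w6=1 w5=1 w7=1 w2=1 w1=1 w3=1 w4=1 clk=1
t11.Δ0 w0=1 w6=1 w5=1 w7=1 w2=1 w1=1 w3=1 w4=1 clk=1
t11.Δ1 w0=1 w6=1 w5=1 w7=1 w2=1 w1=1 w3=1 w4=1 clk=0
t12.Δ0 w0=1 w6=1 w5=1 w7=1 w2=1 w1=1 w3=1 w4=1 clk=0
t12.Δ1 w0=1 w6=1 w5=1 w7=1 w2=1 w1=1 w3=1 w4=1 clk=1
t12.Δ2 w0=1 w6=0 w5=1 w7=1 w2=1 w1=1 w3=1 w4=1 clk=1
t12.Δ3 w0=1 w6=0 w5=1 w7=1 w2=1 w1=0 w3=1 w4=1 clk=1
t13.Δ0 w0=1 w6=0 w5=1 w7=1 w2=1 w1=0 w3=1 w4=1 clk=1
t13.Δ1 w0=1 w6=0 w5=1 w7=1 w2=1 w1=0 w3=1 w4=1 clk=0
t14.Δ0 w0=1 w6=0 w5=1 w7=1 w2=1 w1=0 w3=1 w4=1 clk=0
t14.Δ1 w0=1 w6=0 w5=1 w7=1 w2=1 w1=0 w3=1 w4=1 clk=1
t14.Δ2 w0=1 w6=1 w5=1 w7=1 w2=1 w1=0 w3=1 w4=1 clk=1
t14.Δ3 w0=1 w6=1 w5=1 w7=1 w2=1 w1=1 w3=1 w4=1 clk=1
t15.Δ0 w0=1 w6=1 w5=1 w7=1 w2=1 w1=1 w3=1 w4=1 clk=1
t15.Δ1 w0=1 w6=1 w5=1 w7=1 w2=1 w1=1 w3=1 w4=1 clk=0
t16.Δ0 w0=1 w6=1 w5=1 w7=1 w2=1 w1=1 w3=1 w4=1 clk=0
t16.Δ1 w0=1 w6=1 w5=1 w7=1 w2=1 w1=1 w3=1 w4=1 clk=1
t16.Δ2 w0=1 w6=0 w5=1 w7=1 w2=1 w1=1 w3=1 w4=1 clk=1
t16.Δ3 w0=1 w6=0 w5=1 w7=1 w2=1 w1=0 w3=1 w4=1 clk=1
t17.Δ0 w0=1 w6=0 w5=1 w7=1 w2=1 w1=0 w3=1 w4=1 clk=1
t17.Δ1 w0=1 w6=0 w5=1 w7=1 w2=1 w1=0 w3=1 w4=1 clk=0
t18.Δ0 w0=1 w6=0 w5=1 w7=1 w2=1 w1=0 w3=1 w4=1 clk=0
t18.Δ1 w0=1 w6=0 w5=1 w7=1 w2=1 w1=0 w3=1 w4=1 clk=1
t18.Δ2 w0=1 w6=1 w5=1 w7=1 w2=1 w1=0 w3=1 w4=1 clk=1
t18.Δ3 w0=1 w6=1 w5=1 w7=1 w2=1 w1=1 w3=1 w4=1 clk=1

0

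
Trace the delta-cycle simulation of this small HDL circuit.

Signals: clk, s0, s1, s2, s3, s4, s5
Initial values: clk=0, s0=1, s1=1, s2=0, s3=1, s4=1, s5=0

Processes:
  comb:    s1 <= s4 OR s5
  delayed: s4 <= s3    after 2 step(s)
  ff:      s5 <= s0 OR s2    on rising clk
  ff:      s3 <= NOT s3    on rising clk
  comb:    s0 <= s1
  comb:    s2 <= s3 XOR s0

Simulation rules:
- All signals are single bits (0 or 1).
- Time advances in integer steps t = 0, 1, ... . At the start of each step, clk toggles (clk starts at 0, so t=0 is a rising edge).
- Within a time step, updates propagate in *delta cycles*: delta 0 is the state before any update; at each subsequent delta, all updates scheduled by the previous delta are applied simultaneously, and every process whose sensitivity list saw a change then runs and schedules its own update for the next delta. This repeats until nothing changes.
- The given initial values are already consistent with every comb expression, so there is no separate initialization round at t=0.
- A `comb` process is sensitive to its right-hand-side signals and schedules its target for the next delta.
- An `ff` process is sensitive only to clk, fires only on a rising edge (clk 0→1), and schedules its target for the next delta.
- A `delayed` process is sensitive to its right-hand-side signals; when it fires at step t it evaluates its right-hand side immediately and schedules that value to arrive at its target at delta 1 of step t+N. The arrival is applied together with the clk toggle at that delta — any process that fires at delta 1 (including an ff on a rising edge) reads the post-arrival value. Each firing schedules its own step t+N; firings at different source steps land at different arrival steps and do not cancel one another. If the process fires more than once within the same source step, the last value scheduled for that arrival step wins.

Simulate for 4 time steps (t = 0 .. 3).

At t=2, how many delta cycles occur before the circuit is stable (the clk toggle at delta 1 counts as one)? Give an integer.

3

t0.Δ0 clk=0 s3=1 s5=0 s0=1 s2=0 s4=1 s1=1
t0.Δ1 clk=1 s3=1 s5=0 s0=1 s2=0 s4=1 s1=1
t0.Δ2 clk=1 s3=0 s5=1 s0=1 s2=0 s4=1 s1=1
t0.Δ3 clk=1 s3=0 s5=1 s0=1 s2=1 s4=1 s1=1
t1.Δ0 clk=1 s3=0 s5=1 s0=1 s2=1 s4=1 s1=1
t1.Δ1 clk=0 s3=0 s5=1 s0=1 s2=1 s4=1 s1=1
t2.Δ0 clk=0 s3=0 s5=1 s0=1 s2=1 s4=1 s1=1
t2.Δ1 clk=1 s3=0 s5=1 s0=1 s2=1 s4=0 s1=1
t2.Δ2 clk=1 s3=1 s5=1 s0=1 s2=1 s4=0 s1=1
t2.Δ3 clk=1 s3=1 s5=1 s0=1 s2=0 s4=0 s1=1
t3.Δ0 clk=1 s3=1 s5=1 s0=1 s2=0 s4=0 s1=1
t3.Δ1 clk=0 s3=1 s5=1 s0=1 s2=0 s4=0 s1=1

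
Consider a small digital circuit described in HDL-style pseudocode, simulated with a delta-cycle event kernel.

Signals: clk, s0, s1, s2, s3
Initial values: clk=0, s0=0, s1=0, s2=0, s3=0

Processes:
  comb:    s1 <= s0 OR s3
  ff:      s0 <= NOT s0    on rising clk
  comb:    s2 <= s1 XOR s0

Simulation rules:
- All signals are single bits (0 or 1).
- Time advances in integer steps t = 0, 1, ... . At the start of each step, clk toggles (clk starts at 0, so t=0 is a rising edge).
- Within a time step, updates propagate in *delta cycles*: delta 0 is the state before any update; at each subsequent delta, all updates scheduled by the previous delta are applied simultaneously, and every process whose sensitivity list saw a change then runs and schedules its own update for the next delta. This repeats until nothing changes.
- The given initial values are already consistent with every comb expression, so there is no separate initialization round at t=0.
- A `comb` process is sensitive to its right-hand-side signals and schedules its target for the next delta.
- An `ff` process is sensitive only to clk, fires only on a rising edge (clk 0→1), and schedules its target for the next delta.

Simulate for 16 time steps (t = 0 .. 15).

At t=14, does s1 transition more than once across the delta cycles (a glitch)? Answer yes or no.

t=0 Δ0: s1=0 clk=0 s3=0 s0=0 s2=0
  Δ1: clk:0→1
  Δ2: s0:0→1
  Δ3: s1:0→1, s2:0→1
  Δ4: s2:1→0
  (4Δ to stable)
t=1 Δ0: s1=1 clk=1 s3=0 s0=1 s2=0
  Δ1: clk:1→0
  (1Δ to stable)
t=2 Δ0: s1=1 clk=0 s3=0 s0=1 s2=0
  Δ1: clk:0→1
  Δ2: s0:1→0
  Δ3: s1:1→0, s2:0→1
  Δ4: s2:1→0
  (4Δ to stable)
t=3 Δ0: s1=0 clk=1 s3=0 s0=0 s2=0
  Δ1: clk:1→0
  (1Δ to stable)
t=4 Δ0: s1=0 clk=0 s3=0 s0=0 s2=0
  Δ1: clk:0→1
  Δ2: s0:0→1
  Δ3: s1:0→1, s2:0→1
  Δ4: s2:1→0
  (4Δ to stable)
t=5 Δ0: s1=1 clk=1 s3=0 s0=1 s2=0
  Δ1: clk:1→0
  (1Δ to stable)
t=6 Δ0: s1=1 clk=0 s3=0 s0=1 s2=0
  Δ1: clk:0→1
  Δ2: s0:1→0
  Δ3: s1:1→0, s2:0→1
  Δ4: s2:1→0
  (4Δ to stable)
t=7 Δ0: s1=0 clk=1 s3=0 s0=0 s2=0
  Δ1: clk:1→0
  (1Δ to stable)
t=8 Δ0: s1=0 clk=0 s3=0 s0=0 s2=0
  Δ1: clk:0→1
  Δ2: s0:0→1
  Δ3: s1:0→1, s2:0→1
  Δ4: s2:1→0
  (4Δ to stable)
t=9 Δ0: s1=1 clk=1 s3=0 s0=1 s2=0
  Δ1: clk:1→0
  (1Δ to stable)
t=10 Δ0: s1=1 clk=0 s3=0 s0=1 s2=0
  Δ1: clk:0→1
  Δ2: s0:1→0
  Δ3: s1:1→0, s2:0→1
  Δ4: s2:1→0
  (4Δ to stable)
t=11 Δ0: s1=0 clk=1 s3=0 s0=0 s2=0
  Δ1: clk:1→0
  (1Δ to stable)
t=12 Δ0: s1=0 clk=0 s3=0 s0=0 s2=0
  Δ1: clk:0→1
  Δ2: s0:0→1
  Δ3: s1:0→1, s2:0→1
  Δ4: s2:1→0
  (4Δ to stable)
t=13 Δ0: s1=1 clk=1 s3=0 s0=1 s2=0
  Δ1: clk:1→0
  (1Δ to stable)
t=14 Δ0: s1=1 clk=0 s3=0 s0=1 s2=0
  Δ1: clk:0→1
  Δ2: s0:1→0
  Δ3: s1:1→0, s2:0→1
  Δ4: s2:1→0
  (4Δ to stable)
t=15 Δ0: s1=0 clk=1 s3=0 s0=0 s2=0
  Δ1: clk:1→0
  (1Δ to stable)

no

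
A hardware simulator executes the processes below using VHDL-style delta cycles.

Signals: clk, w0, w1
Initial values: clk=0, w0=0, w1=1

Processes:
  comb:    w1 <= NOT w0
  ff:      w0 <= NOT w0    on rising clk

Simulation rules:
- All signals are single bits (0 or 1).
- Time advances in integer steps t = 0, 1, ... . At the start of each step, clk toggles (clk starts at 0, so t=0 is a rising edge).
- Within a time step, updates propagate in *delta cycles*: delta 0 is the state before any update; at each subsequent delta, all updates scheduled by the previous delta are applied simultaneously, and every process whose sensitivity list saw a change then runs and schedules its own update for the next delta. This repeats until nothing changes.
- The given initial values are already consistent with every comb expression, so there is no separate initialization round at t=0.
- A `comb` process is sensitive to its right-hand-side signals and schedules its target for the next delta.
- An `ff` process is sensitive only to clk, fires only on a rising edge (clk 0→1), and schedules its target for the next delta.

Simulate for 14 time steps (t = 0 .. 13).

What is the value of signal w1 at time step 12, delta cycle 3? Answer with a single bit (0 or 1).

t0.Δ0 w0=0 clk=0 w1=1
t0.Δ1 w0=0 clk=1 w1=1
t0.Δ2 w0=1 clk=1 w1=1
t0.Δ3 w0=1 clk=1 w1=0
t1.Δ0 w0=1 clk=1 w1=0
t1.Δ1 w0=1 clk=0 w1=0
t2.Δ0 w0=1 clk=0 w1=0
t2.Δ1 w0=1 clk=1 w1=0
t2.Δ2 w0=0 clk=1 w1=0
t2.Δ3 w0=0 clk=1 w1=1
t3.Δ0 w0=0 clk=1 w1=1
t3.Δ1 w0=0 clk=0 w1=1
t4.Δ0 w0=0 clk=0 w1=1
t4.Δ1 w0=0 clk=1 w1=1
t4.Δ2 w0=1 clk=1 w1=1
t4.Δ3 w0=1 clk=1 w1=0
t5.Δ0 w0=1 clk=1 w1=0
t5.Δ1 w0=1 clk=0 w1=0
t6.Δ0 w0=1 clk=0 w1=0
t6.Δ1 w0=1 clk=1 w1=0
t6.Δ2 w0=0 clk=1 w1=0
t6.Δ3 w0=0 clk=1 w1=1
t7.Δ0 w0=0 clk=1 w1=1
t7.Δ1 w0=0 clk=0 w1=1
t8.Δ0 w0=0 clk=0 w1=1
t8.Δ1 w0=0 clk=1 w1=1
t8.Δ2 w0=1 clk=1 w1=1
t8.Δ3 w0=1 clk=1 w1=0
t9.Δ0 w0=1 clk=1 w1=0
t9.Δ1 w0=1 clk=0 w1=0
t10.Δ0 w0=1 clk=0 w1=0
t10.Δ1 w0=1 clk=1 w1=0
t10.Δ2 w0=0 clk=1 w1=0
t10.Δ3 w0=0 clk=1 w1=1
t11.Δ0 w0=0 clk=1 w1=1
t11.Δ1 w0=0 clk=0 w1=1
t12.Δ0 w0=0 clk=0 w1=1
t12.Δ1 w0=0 clk=1 w1=1
t12.Δ2 w0=1 clk=1 w1=1
t12.Δ3 w0=1 clk=1 w1=0
t13.Δ0 w0=1 clk=1 w1=0
t13.Δ1 w0=1 clk=0 w1=0

0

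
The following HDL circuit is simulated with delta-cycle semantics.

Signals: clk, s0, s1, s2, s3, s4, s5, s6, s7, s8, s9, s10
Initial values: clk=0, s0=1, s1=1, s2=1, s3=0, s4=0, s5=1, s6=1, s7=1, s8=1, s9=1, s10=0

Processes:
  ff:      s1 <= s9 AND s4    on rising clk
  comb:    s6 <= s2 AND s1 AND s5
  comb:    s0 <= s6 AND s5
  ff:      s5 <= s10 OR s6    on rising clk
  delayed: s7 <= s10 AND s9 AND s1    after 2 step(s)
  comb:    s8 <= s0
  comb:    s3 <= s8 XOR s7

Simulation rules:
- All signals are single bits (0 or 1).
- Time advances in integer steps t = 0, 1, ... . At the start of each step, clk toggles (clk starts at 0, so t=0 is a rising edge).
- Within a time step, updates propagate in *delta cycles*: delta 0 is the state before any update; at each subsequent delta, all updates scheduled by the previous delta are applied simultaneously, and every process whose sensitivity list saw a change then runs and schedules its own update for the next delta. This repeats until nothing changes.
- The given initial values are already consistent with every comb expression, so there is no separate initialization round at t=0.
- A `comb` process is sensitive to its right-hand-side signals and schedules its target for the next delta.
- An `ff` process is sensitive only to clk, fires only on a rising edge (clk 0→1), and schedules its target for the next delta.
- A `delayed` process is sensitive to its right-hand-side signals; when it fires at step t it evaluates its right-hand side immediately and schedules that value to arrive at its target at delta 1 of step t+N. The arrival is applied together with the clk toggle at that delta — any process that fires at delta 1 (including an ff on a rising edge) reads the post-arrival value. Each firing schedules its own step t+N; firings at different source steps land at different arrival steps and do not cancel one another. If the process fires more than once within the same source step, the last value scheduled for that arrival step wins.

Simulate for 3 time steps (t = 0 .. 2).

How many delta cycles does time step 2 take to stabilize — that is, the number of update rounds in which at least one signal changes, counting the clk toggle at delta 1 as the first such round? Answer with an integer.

[bits: s5,s8,s7,clk,s2,s9,s4,s10,s6,s0,s3,s1]
t=0: Δ0=111011001101 Δ1=111111001101 Δ2=111111001100 Δ3=111111000100 Δ4=111111000000 Δ5=101111000000 Δ6=101111000010 | 6Δ
t=1: Δ0=101111000010 Δ1=101011000010 | 1Δ
t=2: Δ0=101011000010 Δ1=100111000010 Δ2=000111000000 | 2Δ

2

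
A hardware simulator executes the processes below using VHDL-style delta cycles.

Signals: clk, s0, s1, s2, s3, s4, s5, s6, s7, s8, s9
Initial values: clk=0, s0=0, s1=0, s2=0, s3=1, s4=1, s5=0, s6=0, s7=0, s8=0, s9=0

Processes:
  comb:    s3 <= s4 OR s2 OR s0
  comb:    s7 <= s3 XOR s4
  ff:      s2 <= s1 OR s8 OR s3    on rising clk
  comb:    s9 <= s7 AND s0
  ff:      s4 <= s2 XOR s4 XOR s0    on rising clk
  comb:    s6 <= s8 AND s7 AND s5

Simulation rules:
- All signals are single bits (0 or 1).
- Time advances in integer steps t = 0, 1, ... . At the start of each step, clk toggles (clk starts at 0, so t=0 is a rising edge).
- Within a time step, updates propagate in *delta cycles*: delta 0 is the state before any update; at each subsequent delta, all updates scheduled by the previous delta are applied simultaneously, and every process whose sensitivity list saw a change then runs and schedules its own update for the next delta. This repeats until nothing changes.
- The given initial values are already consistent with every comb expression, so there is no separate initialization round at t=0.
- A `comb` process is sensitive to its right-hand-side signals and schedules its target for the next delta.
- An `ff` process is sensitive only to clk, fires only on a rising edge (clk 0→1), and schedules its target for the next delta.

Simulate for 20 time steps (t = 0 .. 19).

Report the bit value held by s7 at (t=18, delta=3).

1

t=0 Δ0: s1=0 s8=0 s7=0 s3=1 s5=0 s6=0 s2=0 clk=0 s9=0 s0=0 s4=1
  Δ1: clk:0→1
  Δ2: s2:0→1
  (2Δ to stable)
t=1 Δ0: s1=0 s8=0 s7=0 s3=1 s5=0 s6=0 s2=1 clk=1 s9=0 s0=0 s4=1
  Δ1: clk:1→0
  (1Δ to stable)
t=2 Δ0: s1=0 s8=0 s7=0 s3=1 s5=0 s6=0 s2=1 clk=0 s9=0 s0=0 s4=1
  Δ1: clk:0→1
  Δ2: s4:1→0
  Δ3: s7:0→1
  (3Δ to stable)
t=3 Δ0: s1=0 s8=0 s7=1 s3=1 s5=0 s6=0 s2=1 clk=1 s9=0 s0=0 s4=0
  Δ1: clk:1→0
  (1Δ to stable)
t=4 Δ0: s1=0 s8=0 s7=1 s3=1 s5=0 s6=0 s2=1 clk=0 s9=0 s0=0 s4=0
  Δ1: clk:0→1
  Δ2: s4:0→1
  Δ3: s7:1→0
  (3Δ to stable)
t=5 Δ0: s1=0 s8=0 s7=0 s3=1 s5=0 s6=0 s2=1 clk=1 s9=0 s0=0 s4=1
  Δ1: clk:1→0
  (1Δ to stable)
t=6 Δ0: s1=0 s8=0 s7=0 s3=1 s5=0 s6=0 s2=1 clk=0 s9=0 s0=0 s4=1
  Δ1: clk:0→1
  Δ2: s4:1→0
  Δ3: s7:0→1
  (3Δ to stable)
t=7 Δ0: s1=0 s8=0 s7=1 s3=1 s5=0 s6=0 s2=1 clk=1 s9=0 s0=0 s4=0
  Δ1: clk:1→0
  (1Δ to stable)
t=8 Δ0: s1=0 s8=0 s7=1 s3=1 s5=0 s6=0 s2=1 clk=0 s9=0 s0=0 s4=0
  Δ1: clk:0→1
  Δ2: s4:0→1
  Δ3: s7:1→0
  (3Δ to stable)
t=9 Δ0: s1=0 s8=0 s7=0 s3=1 s5=0 s6=0 s2=1 clk=1 s9=0 s0=0 s4=1
  Δ1: clk:1→0
  (1Δ to stable)
t=10 Δ0: s1=0 s8=0 s7=0 s3=1 s5=0 s6=0 s2=1 clk=0 s9=0 s0=0 s4=1
  Δ1: clk:0→1
  Δ2: s4:1→0
  Δ3: s7:0→1
  (3Δ to stable)
t=11 Δ0: s1=0 s8=0 s7=1 s3=1 s5=0 s6=0 s2=1 clk=1 s9=0 s0=0 s4=0
  Δ1: clk:1→0
  (1Δ to stable)
t=12 Δ0: s1=0 s8=0 s7=1 s3=1 s5=0 s6=0 s2=1 clk=0 s9=0 s0=0 s4=0
  Δ1: clk:0→1
  Δ2: s4:0→1
  Δ3: s7:1→0
  (3Δ to stable)
t=13 Δ0: s1=0 s8=0 s7=0 s3=1 s5=0 s6=0 s2=1 clk=1 s9=0 s0=0 s4=1
  Δ1: clk:1→0
  (1Δ to stable)
t=14 Δ0: s1=0 s8=0 s7=0 s3=1 s5=0 s6=0 s2=1 clk=0 s9=0 s0=0 s4=1
  Δ1: clk:0→1
  Δ2: s4:1→0
  Δ3: s7:0→1
  (3Δ to stable)
t=15 Δ0: s1=0 s8=0 s7=1 s3=1 s5=0 s6=0 s2=1 clk=1 s9=0 s0=0 s4=0
  Δ1: clk:1→0
  (1Δ to stable)
t=16 Δ0: s1=0 s8=0 s7=1 s3=1 s5=0 s6=0 s2=1 clk=0 s9=0 s0=0 s4=0
  Δ1: clk:0→1
  Δ2: s4:0→1
  Δ3: s7:1→0
  (3Δ to stable)
t=17 Δ0: s1=0 s8=0 s7=0 s3=1 s5=0 s6=0 s2=1 clk=1 s9=0 s0=0 s4=1
  Δ1: clk:1→0
  (1Δ to stable)
t=18 Δ0: s1=0 s8=0 s7=0 s3=1 s5=0 s6=0 s2=1 clk=0 s9=0 s0=0 s4=1
  Δ1: clk:0→1
  Δ2: s4:1→0
  Δ3: s7:0→1
  (3Δ to stable)
t=19 Δ0: s1=0 s8=0 s7=1 s3=1 s5=0 s6=0 s2=1 clk=1 s9=0 s0=0 s4=0
  Δ1: clk:1→0
  (1Δ to stable)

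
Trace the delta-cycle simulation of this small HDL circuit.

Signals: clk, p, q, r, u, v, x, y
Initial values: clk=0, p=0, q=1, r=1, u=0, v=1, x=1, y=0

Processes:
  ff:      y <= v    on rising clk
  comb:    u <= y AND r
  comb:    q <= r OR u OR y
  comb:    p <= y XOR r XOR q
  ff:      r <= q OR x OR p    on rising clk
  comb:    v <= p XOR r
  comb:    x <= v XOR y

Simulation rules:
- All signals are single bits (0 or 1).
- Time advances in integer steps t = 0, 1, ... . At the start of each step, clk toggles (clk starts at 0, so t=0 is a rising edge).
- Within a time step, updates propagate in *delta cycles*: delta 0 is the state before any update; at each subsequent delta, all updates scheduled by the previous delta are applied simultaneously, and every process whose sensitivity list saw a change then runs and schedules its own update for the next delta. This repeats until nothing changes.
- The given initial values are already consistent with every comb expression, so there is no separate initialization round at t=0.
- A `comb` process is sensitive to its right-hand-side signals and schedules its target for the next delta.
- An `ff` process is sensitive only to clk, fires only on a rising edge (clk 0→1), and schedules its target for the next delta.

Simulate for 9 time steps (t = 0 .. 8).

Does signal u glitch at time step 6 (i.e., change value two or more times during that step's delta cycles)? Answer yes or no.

t=0 Δ0: x=1 clk=0 v=1 r=1 q=1 y=0 u=0 p=0
  Δ1: clk:0→1
  Δ2: y:0→1
  Δ3: x:1→0, u:0→1, p:0→1
  Δ4: v:1→0
  Δ5: x:0→1
  (5Δ to stable)
t=1 Δ0: x=1 clk=1 v=0 r=1 q=1 y=1 u=1 p=1
  Δ1: clk:1→0
  (1Δ to stable)
t=2 Δ0: x=1 clk=0 v=0 r=1 q=1 y=1 u=1 p=1
  Δ1: clk:0→1
  Δ2: y:1→0
  Δ3: x:1→0, u:1→0, p:1→0
  Δ4: v:0→1
  Δ5: x:0→1
  (5Δ to stable)
t=3 Δ0: x=1 clk=1 v=1 r=1 q=1 y=0 u=0 p=0
  Δ1: clk:1→0
  (1Δ to stable)
t=4 Δ0: x=1 clk=0 v=1 r=1 q=1 y=0 u=0 p=0
  Δ1: clk:0→1
  Δ2: y:0→1
  Δ3: x:1→0, u:0→1, p:0→1
  Δ4: v:1→0
  Δ5: x:0→1
  (5Δ to stable)
t=5 Δ0: x=1 clk=1 v=0 r=1 q=1 y=1 u=1 p=1
  Δ1: clk:1→0
  (1Δ to stable)
t=6 Δ0: x=1 clk=0 v=0 r=1 q=1 y=1 u=1 p=1
  Δ1: clk:0→1
  Δ2: y:1→0
  Δ3: x:1→0, u:1→0, p:1→0
  Δ4: v:0→1
  Δ5: x:0→1
  (5Δ to stable)
t=7 Δ0: x=1 clk=1 v=1 r=1 q=1 y=0 u=0 p=0
  Δ1: clk:1→0
  (1Δ to stable)
t=8 Δ0: x=1 clk=0 v=1 r=1 q=1 y=0 u=0 p=0
  Δ1: clk:0→1
  Δ2: y:0→1
  Δ3: x:1→0, u:0→1, p:0→1
  Δ4: v:1→0
  Δ5: x:0→1
  (5Δ to stable)

no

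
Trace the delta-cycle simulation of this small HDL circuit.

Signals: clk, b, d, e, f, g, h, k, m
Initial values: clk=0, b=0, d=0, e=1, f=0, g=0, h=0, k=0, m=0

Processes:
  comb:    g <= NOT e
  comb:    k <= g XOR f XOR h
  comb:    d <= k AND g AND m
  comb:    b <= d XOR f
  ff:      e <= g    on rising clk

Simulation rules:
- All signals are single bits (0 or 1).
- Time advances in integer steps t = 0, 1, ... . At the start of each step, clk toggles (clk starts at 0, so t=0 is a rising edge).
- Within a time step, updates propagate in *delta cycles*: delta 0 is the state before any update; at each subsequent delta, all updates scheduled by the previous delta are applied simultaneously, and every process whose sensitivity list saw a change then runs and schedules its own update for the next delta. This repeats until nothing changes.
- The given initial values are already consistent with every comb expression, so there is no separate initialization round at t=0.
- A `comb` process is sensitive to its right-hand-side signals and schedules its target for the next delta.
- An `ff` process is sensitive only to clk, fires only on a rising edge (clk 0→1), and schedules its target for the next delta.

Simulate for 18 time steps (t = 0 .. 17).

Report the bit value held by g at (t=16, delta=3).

t=0 Δ0: m=0 clk=0 b=0 h=0 g=0 f=0 d=0 e=1 k=0
  Δ1: clk:0→1
  Δ2: e:1→0
  Δ3: g:0→1
  Δ4: k:0→1
  (4Δ to stable)
t=1 Δ0: m=0 clk=1 b=0 h=0 g=1 f=0 d=0 e=0 k=1
  Δ1: clk:1→0
  (1Δ to stable)
t=2 Δ0: m=0 clk=0 b=0 h=0 g=1 f=0 d=0 e=0 k=1
  Δ1: clk:0→1
  Δ2: e:0→1
  Δ3: g:1→0
  Δ4: k:1→0
  (4Δ to stable)
t=3 Δ0: m=0 clk=1 b=0 h=0 g=0 f=0 d=0 e=1 k=0
  Δ1: clk:1→0
  (1Δ to stable)
t=4 Δ0: m=0 clk=0 b=0 h=0 g=0 f=0 d=0 e=1 k=0
  Δ1: clk:0→1
  Δ2: e:1→0
  Δ3: g:0→1
  Δ4: k:0→1
  (4Δ to stable)
t=5 Δ0: m=0 clk=1 b=0 h=0 g=1 f=0 d=0 e=0 k=1
  Δ1: clk:1→0
  (1Δ to stable)
t=6 Δ0: m=0 clk=0 b=0 h=0 g=1 f=0 d=0 e=0 k=1
  Δ1: clk:0→1
  Δ2: e:0→1
  Δ3: g:1→0
  Δ4: k:1→0
  (4Δ to stable)
t=7 Δ0: m=0 clk=1 b=0 h=0 g=0 f=0 d=0 e=1 k=0
  Δ1: clk:1→0
  (1Δ to stable)
t=8 Δ0: m=0 clk=0 b=0 h=0 g=0 f=0 d=0 e=1 k=0
  Δ1: clk:0→1
  Δ2: e:1→0
  Δ3: g:0→1
  Δ4: k:0→1
  (4Δ to stable)
t=9 Δ0: m=0 clk=1 b=0 h=0 g=1 f=0 d=0 e=0 k=1
  Δ1: clk:1→0
  (1Δ to stable)
t=10 Δ0: m=0 clk=0 b=0 h=0 g=1 f=0 d=0 e=0 k=1
  Δ1: clk:0→1
  Δ2: e:0→1
  Δ3: g:1→0
  Δ4: k:1→0
  (4Δ to stable)
t=11 Δ0: m=0 clk=1 b=0 h=0 g=0 f=0 d=0 e=1 k=0
  Δ1: clk:1→0
  (1Δ to stable)
t=12 Δ0: m=0 clk=0 b=0 h=0 g=0 f=0 d=0 e=1 k=0
  Δ1: clk:0→1
  Δ2: e:1→0
  Δ3: g:0→1
  Δ4: k:0→1
  (4Δ to stable)
t=13 Δ0: m=0 clk=1 b=0 h=0 g=1 f=0 d=0 e=0 k=1
  Δ1: clk:1→0
  (1Δ to stable)
t=14 Δ0: m=0 clk=0 b=0 h=0 g=1 f=0 d=0 e=0 k=1
  Δ1: clk:0→1
  Δ2: e:0→1
  Δ3: g:1→0
  Δ4: k:1→0
  (4Δ to stable)
t=15 Δ0: m=0 clk=1 b=0 h=0 g=0 f=0 d=0 e=1 k=0
  Δ1: clk:1→0
  (1Δ to stable)
t=16 Δ0: m=0 clk=0 b=0 h=0 g=0 f=0 d=0 e=1 k=0
  Δ1: clk:0→1
  Δ2: e:1→0
  Δ3: g:0→1
  Δ4: k:0→1
  (4Δ to stable)
t=17 Δ0: m=0 clk=1 b=0 h=0 g=1 f=0 d=0 e=0 k=1
  Δ1: clk:1→0
  (1Δ to stable)

1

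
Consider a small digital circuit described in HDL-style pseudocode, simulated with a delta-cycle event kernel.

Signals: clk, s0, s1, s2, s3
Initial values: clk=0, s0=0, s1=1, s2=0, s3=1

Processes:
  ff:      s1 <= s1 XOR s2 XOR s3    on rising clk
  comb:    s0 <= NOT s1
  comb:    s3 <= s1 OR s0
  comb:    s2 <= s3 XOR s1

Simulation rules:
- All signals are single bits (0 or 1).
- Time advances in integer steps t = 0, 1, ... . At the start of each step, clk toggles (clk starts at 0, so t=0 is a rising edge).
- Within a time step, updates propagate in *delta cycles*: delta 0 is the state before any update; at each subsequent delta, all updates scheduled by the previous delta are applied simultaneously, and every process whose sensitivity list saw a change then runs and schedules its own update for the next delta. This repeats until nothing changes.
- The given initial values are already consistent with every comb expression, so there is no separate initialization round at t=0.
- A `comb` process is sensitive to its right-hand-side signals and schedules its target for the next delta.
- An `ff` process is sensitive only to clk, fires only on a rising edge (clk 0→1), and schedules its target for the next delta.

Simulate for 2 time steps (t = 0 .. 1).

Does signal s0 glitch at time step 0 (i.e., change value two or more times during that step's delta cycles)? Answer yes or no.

no

t0.Δ0 s2=0 s1=1 s0=0 s3=1 clk=0
t0.Δ1 s2=0 s1=1 s0=0 s3=1 clk=1
t0.Δ2 s2=0 s1=0 s0=0 s3=1 clk=1
t0.Δ3 s2=1 s1=0 s0=1 s3=0 clk=1
t0.Δ4 s2=0 s1=0 s0=1 s3=1 clk=1
t0.Δ5 s2=1 s1=0 s0=1 s3=1 clk=1
t1.Δ0 s2=1 s1=0 s0=1 s3=1 clk=1
t1.Δ1 s2=1 s1=0 s0=1 s3=1 clk=0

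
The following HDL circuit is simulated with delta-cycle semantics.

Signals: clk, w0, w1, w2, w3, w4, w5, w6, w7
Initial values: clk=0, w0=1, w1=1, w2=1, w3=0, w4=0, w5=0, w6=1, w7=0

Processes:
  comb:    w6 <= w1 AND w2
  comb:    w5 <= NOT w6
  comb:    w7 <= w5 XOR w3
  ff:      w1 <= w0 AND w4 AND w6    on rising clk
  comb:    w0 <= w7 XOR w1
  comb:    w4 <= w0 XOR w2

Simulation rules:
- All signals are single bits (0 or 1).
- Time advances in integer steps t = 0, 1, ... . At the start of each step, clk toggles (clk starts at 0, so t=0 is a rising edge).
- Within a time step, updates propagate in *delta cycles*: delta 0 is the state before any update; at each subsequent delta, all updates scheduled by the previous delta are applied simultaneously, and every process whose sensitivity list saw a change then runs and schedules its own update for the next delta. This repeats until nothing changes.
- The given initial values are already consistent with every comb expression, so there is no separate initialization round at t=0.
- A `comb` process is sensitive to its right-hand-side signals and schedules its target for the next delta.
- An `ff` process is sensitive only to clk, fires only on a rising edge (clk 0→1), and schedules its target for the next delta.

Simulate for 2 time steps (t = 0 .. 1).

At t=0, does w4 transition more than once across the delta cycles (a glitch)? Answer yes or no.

yes

t0.Δ0 w3=0 w4=0 w2=1 w7=0 w0=1 w5=0 clk=0 w6=1 w1=1
t0.Δ1 w3=0 w4=0 w2=1 w7=0 w0=1 w5=0 clk=1 w6=1 w1=1
t0.Δ2 w3=0 w4=0 w2=1 w7=0 w0=1 w5=0 clk=1 w6=1 w1=0
t0.Δ3 w3=0 w4=0 w2=1 w7=0 w0=0 w5=0 clk=1 w6=0 w1=0
t0.Δ4 w3=0 w4=1 w2=1 w7=0 w0=0 w5=1 clk=1 w6=0 w1=0
t0.Δ5 w3=0 w4=1 w2=1 w7=1 w0=0 w5=1 clk=1 w6=0 w1=0
t0.Δ6 w3=0 w4=1 w2=1 w7=1 w0=1 w5=1 clk=1 w6=0 w1=0
t0.Δ7 w3=0 w4=0 w2=1 w7=1 w0=1 w5=1 clk=1 w6=0 w1=0
t1.Δ0 w3=0 w4=0 w2=1 w7=1 w0=1 w5=1 clk=1 w6=0 w1=0
t1.Δ1 w3=0 w4=0 w2=1 w7=1 w0=1 w5=1 clk=0 w6=0 w1=0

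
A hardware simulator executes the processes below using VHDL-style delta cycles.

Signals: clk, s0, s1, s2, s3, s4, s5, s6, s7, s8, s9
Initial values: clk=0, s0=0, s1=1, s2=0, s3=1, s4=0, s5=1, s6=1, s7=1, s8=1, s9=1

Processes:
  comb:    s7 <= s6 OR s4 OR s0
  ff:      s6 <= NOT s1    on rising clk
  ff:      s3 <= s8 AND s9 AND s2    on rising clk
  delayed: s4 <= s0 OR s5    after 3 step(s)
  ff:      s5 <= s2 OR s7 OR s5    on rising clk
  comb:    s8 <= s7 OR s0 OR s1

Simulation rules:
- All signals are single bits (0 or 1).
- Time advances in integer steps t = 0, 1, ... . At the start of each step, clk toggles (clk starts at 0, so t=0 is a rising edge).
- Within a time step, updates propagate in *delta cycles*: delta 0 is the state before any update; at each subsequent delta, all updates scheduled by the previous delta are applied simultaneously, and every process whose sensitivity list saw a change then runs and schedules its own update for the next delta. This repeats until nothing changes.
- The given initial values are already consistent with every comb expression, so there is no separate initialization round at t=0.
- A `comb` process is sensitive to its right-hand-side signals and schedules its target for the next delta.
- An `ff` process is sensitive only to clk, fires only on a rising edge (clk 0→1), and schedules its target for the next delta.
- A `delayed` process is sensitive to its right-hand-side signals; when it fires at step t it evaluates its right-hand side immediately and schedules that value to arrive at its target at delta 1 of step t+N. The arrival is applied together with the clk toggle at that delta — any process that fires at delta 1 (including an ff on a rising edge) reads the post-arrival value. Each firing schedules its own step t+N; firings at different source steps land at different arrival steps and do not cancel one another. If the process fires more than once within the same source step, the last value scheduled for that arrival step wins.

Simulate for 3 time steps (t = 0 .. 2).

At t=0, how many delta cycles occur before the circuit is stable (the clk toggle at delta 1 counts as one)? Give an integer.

3

t0.Δ0 s8=1 s6=1 s0=0 s1=1 s7=1 clk=0 s3=1 s4=0 s9=1 s5=1 s2=0
t0.Δ1 s8=1 s6=1 s0=0 s1=1 s7=1 clk=1 s3=1 s4=0 s9=1 s5=1 s2=0
t0.Δ2 s8=1 s6=0 s0=0 s1=1 s7=1 clk=1 s3=0 s4=0 s9=1 s5=1 s2=0
t0.Δ3 s8=1 s6=0 s0=0 s1=1 s7=0 clk=1 s3=0 s4=0 s9=1 s5=1 s2=0
t1.Δ0 s8=1 s6=0 s0=0 s1=1 s7=0 clk=1 s3=0 s4=0 s9=1 s5=1 s2=0
t1.Δ1 s8=1 s6=0 s0=0 s1=1 s7=0 clk=0 s3=0 s4=0 s9=1 s5=1 s2=0
t2.Δ0 s8=1 s6=0 s0=0 s1=1 s7=0 clk=0 s3=0 s4=0 s9=1 s5=1 s2=0
t2.Δ1 s8=1 s6=0 s0=0 s1=1 s7=0 clk=1 s3=0 s4=0 s9=1 s5=1 s2=0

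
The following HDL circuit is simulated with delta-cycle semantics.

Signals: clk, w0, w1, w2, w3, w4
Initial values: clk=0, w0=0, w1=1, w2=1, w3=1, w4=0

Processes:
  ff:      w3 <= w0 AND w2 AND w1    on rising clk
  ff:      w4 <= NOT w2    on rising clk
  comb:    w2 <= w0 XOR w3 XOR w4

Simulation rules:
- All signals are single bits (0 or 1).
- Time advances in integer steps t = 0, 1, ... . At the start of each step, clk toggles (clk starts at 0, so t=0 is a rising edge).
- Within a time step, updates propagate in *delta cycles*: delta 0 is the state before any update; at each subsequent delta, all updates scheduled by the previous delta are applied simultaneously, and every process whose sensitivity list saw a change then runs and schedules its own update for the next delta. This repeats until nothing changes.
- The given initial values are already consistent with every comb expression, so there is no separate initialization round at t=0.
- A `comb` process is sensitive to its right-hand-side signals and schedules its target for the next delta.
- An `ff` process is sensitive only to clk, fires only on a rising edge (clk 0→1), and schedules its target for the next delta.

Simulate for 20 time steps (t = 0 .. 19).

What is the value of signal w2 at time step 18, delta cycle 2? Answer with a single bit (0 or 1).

0

t0.Δ0 clk=0 w4=0 w1=1 w3=1 w2=1 w0=0
t0.Δ1 clk=1 w4=0 w1=1 w3=1 w2=1 w0=0
t0.Δ2 clk=1 w4=0 w1=1 w3=0 w2=1 w0=0
t0.Δ3 clk=1 w4=0 w1=1 w3=0 w2=0 w0=0
t1.Δ0 clk=1 w4=0 w1=1 w3=0 w2=0 w0=0
t1.Δ1 clk=0 w4=0 w1=1 w3=0 w2=0 w0=0
t2.Δ0 clk=0 w4=0 w1=1 w3=0 w2=0 w0=0
t2.Δ1 clk=1 w4=0 w1=1 w3=0 w2=0 w0=0
t2.Δ2 clk=1 w4=1 w1=1 w3=0 w2=0 w0=0
t2.Δ3 clk=1 w4=1 w1=1 w3=0 w2=1 w0=0
t3.Δ0 clk=1 w4=1 w1=1 w3=0 w2=1 w0=0
t3.Δ1 clk=0 w4=1 w1=1 w3=0 w2=1 w0=0
t4.Δ0 clk=0 w4=1 w1=1 w3=0 w2=1 w0=0
t4.Δ1 clk=1 w4=1 w1=1 w3=0 w2=1 w0=0
t4.Δ2 clk=1 w4=0 w1=1 w3=0 w2=1 w0=0
t4.Δ3 clk=1 w4=0 w1=1 w3=0 w2=0 w0=0
t5.Δ0 clk=1 w4=0 w1=1 w3=0 w2=0 w0=0
t5.Δ1 clk=0 w4=0 w1=1 w3=0 w2=0 w0=0
t6.Δ0 clk=0 w4=0 w1=1 w3=0 w2=0 w0=0
t6.Δ1 clk=1 w4=0 w1=1 w3=0 w2=0 w0=0
t6.Δ2 clk=1 w4=1 w1=1 w3=0 w2=0 w0=0
t6.Δ3 clk=1 w4=1 w1=1 w3=0 w2=1 w0=0
t7.Δ0 clk=1 w4=1 w1=1 w3=0 w2=1 w0=0
t7.Δ1 clk=0 w4=1 w1=1 w3=0 w2=1 w0=0
t8.Δ0 clk=0 w4=1 w1=1 w3=0 w2=1 w0=0
t8.Δ1 clk=1 w4=1 w1=1 w3=0 w2=1 w0=0
t8.Δ2 clk=1 w4=0 w1=1 w3=0 w2=1 w0=0
t8.Δ3 clk=1 w4=0 w1=1 w3=0 w2=0 w0=0
t9.Δ0 clk=1 w4=0 w1=1 w3=0 w2=0 w0=0
t9.Δ1 clk=0 w4=0 w1=1 w3=0 w2=0 w0=0
t10.Δ0 clk=0 w4=0 w1=1 w3=0 w2=0 w0=0
t10.Δ1 clk=1 w4=0 w1=1 w3=0 w2=0 w0=0
t10.Δ2 clk=1 w4=1 w1=1 w3=0 w2=0 w0=0
t10.Δ3 clk=1 w4=1 w1=1 w3=0 w2=1 w0=0
t11.Δ0 clk=1 w4=1 w1=1 w3=0 w2=1 w0=0
t11.Δ1 clk=0 w4=1 w1=1 w3=0 w2=1 w0=0
t12.Δ0 clk=0 w4=1 w1=1 w3=0 w2=1 w0=0
t12.Δ1 clk=1 w4=1 w1=1 w3=0 w2=1 w0=0
t12.Δ2 clk=1 w4=0 w1=1 w3=0 w2=1 w0=0
t12.Δ3 clk=1 w4=0 w1=1 w3=0 w2=0 w0=0
t13.Δ0 clk=1 w4=0 w1=1 w3=0 w2=0 w0=0
t13.Δ1 clk=0 w4=0 w1=1 w3=0 w2=0 w0=0
t14.Δ0 clk=0 w4=0 w1=1 w3=0 w2=0 w0=0
t14.Δ1 clk=1 w4=0 w1=1 w3=0 w2=0 w0=0
t14.Δ2 clk=1 w4=1 w1=1 w3=0 w2=0 w0=0
t14.Δ3 clk=1 w4=1 w1=1 w3=0 w2=1 w0=0
t15.Δ0 clk=1 w4=1 w1=1 w3=0 w2=1 w0=0
t15.Δ1 clk=0 w4=1 w1=1 w3=0 w2=1 w0=0
t16.Δ0 clk=0 w4=1 w1=1 w3=0 w2=1 w0=0
t16.Δ1 clk=1 w4=1 w1=1 w3=0 w2=1 w0=0
t16.Δ2 clk=1 w4=0 w1=1 w3=0 w2=1 w0=0
t16.Δ3 clk=1 w4=0 w1=1 w3=0 w2=0 w0=0
t17.Δ0 clk=1 w4=0 w1=1 w3=0 w2=0 w0=0
t17.Δ1 clk=0 w4=0 w1=1 w3=0 w2=0 w0=0
t18.Δ0 clk=0 w4=0 w1=1 w3=0 w2=0 w0=0
t18.Δ1 clk=1 w4=0 w1=1 w3=0 w2=0 w0=0
t18.Δ2 clk=1 w4=1 w1=1 w3=0 w2=0 w0=0
t18.Δ3 clk=1 w4=1 w1=1 w3=0 w2=1 w0=0
t19.Δ0 clk=1 w4=1 w1=1 w3=0 w2=1 w0=0
t19.Δ1 clk=0 w4=1 w1=1 w3=0 w2=1 w0=0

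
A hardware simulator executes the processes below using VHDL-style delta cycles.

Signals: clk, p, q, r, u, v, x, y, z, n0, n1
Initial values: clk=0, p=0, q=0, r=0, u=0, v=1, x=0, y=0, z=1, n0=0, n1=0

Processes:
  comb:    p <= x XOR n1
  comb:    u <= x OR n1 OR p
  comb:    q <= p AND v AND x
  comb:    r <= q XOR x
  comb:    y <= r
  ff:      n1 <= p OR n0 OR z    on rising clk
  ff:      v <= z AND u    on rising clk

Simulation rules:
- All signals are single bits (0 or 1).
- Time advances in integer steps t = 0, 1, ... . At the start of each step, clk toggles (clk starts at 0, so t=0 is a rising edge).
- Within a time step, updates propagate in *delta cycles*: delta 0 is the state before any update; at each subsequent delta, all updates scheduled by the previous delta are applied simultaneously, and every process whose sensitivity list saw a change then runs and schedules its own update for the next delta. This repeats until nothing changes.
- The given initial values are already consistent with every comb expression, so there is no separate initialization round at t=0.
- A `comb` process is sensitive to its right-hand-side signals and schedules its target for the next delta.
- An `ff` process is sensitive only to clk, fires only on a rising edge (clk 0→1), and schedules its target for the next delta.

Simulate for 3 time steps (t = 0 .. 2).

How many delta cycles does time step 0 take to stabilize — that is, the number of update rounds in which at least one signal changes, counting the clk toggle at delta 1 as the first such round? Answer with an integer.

t=0 Δ0: n0=0 n1=0 clk=0 y=0 r=0 u=0 q=0 v=1 p=0 x=0 z=1
  Δ1: clk:0→1
  Δ2: n1:0→1, v:1→0
  Δ3: u:0→1, p:0→1
  (3Δ to stable)
t=1 Δ0: n0=0 n1=1 clk=1 y=0 r=0 u=1 q=0 v=0 p=1 x=0 z=1
  Δ1: clk:1→0
  (1Δ to stable)
t=2 Δ0: n0=0 n1=1 clk=0 y=0 r=0 u=1 q=0 v=0 p=1 x=0 z=1
  Δ1: clk:0→1
  Δ2: v:0→1
  (2Δ to stable)

3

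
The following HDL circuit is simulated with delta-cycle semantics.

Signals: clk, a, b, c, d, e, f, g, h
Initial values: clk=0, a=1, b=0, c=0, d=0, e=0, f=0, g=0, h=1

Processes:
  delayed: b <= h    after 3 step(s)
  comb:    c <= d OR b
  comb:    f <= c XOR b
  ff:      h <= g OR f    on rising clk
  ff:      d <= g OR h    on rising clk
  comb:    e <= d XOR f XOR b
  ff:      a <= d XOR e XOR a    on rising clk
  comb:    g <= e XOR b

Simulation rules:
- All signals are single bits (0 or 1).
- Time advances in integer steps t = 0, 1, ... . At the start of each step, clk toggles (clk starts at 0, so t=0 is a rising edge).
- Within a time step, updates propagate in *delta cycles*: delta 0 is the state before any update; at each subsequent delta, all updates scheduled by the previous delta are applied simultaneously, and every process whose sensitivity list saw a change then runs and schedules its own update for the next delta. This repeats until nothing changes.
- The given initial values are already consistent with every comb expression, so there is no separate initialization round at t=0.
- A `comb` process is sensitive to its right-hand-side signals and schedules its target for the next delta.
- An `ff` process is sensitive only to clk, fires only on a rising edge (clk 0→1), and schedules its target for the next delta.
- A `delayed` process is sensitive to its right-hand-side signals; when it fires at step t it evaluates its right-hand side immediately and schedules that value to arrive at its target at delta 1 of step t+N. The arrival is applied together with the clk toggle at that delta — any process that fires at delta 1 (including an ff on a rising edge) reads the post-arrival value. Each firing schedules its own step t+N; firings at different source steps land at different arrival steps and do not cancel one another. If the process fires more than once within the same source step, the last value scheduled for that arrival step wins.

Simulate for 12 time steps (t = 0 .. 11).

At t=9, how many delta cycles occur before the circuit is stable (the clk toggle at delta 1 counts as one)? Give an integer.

4

t0.Δ0 c=0 clk=0 f=0 e=0 a=1 d=0 h=1 b=0 g=0
t0.Δ1 c=0 clk=1 f=0 e=0 a=1 d=0 h=1 b=0 g=0
t0.Δ2 c=0 clk=1 f=0 e=0 a=1 d=1 h=0 b=0 g=0
t0.Δ3 c=1 clk=1 f=0 e=1 a=1 d=1 h=0 b=0 g=0
t0.Δ4 c=1 clk=1 f=1 e=1 a=1 d=1 h=0 b=0 g=1
t0.Δ5 c=1 clk=1 f=1 e=0 a=1 d=1 h=0 b=0 g=1
t0.Δ6 c=1 clk=1 f=1 e=0 a=1 d=1 h=0 b=0 g=0
t1.Δ0 c=1 clk=1 f=1 e=0 a=1 d=1 h=0 b=0 g=0
t1.Δ1 c=1 clk=0 f=1 e=0 a=1 d=1 h=0 b=0 g=0
t2.Δ0 c=1 clk=0 f=1 e=0 a=1 d=1 h=0 b=0 g=0
t2.Δ1 c=1 clk=1 f=1 e=0 a=1 d=1 h=0 b=0 g=0
t2.Δ2 c=1 clk=1 f=1 e=0 a=0 d=0 h=1 b=0 g=0
t2.Δ3 c=0 clk=1 f=1 e=1 a=0 d=0 h=1 b=0 g=0
t2.Δ4 c=0 clk=1 f=0 e=1 a=0 d=0 h=1 b=0 g=1
t2.Δ5 c=0 clk=1 f=0 e=0 a=0 d=0 h=1 b=0 g=1
t2.Δ6 c=0 clk=1 f=0 e=0 a=0 d=0 h=1 b=0 g=0
t3.Δ0 c=0 clk=1 f=0 e=0 a=0 d=0 h=1 b=0 g=0
t3.Δ1 c=0 clk=0 f=0 e=0 a=0 d=0 h=1 b=0 g=0
t4.Δ0 c=0 clk=0 f=0 e=0 a=0 d=0 h=1 b=0 g=0
t4.Δ1 c=0 clk=1 f=0 e=0 a=0 d=0 h=1 b=0 g=0
t4.Δ2 c=0 clk=1 f=0 e=0 a=0 d=1 h=0 b=0 g=0
t4.Δ3 c=1 clk=1 f=0 e=1 a=0 d=1 h=0 b=0 g=0
t4.Δ4 c=1 clk=1 f=1 e=1 a=0 d=1 h=0 b=0 g=1
t4.Δ5 c=1 clk=1 f=1 e=0 a=0 d=1 h=0 b=0 g=1
t4.Δ6 c=1 clk=1 f=1 e=0 a=0 d=1 h=0 b=0 g=0
t5.Δ0 c=1 clk=1 f=1 e=0 a=0 d=1 h=0 b=0 g=0
t5.Δ1 c=1 clk=0 f=1 e=0 a=0 d=1 h=0 b=1 g=0
t5.Δ2 c=1 clk=0 f=0 e=1 a=0 d=1 h=0 b=1 g=1
t5.Δ3 c=1 clk=0 f=0 e=0 a=0 d=1 h=0 b=1 g=0
t5.Δ4 c=1 clk=0 f=0 e=0 a=0 d=1 h=0 b=1 g=1
t6.Δ0 c=1 clk=0 f=0 e=0 a=0 d=1 h=0 b=1 g=1
t6.Δ1 c=1 clk=1 f=0 e=0 a=0 d=1 h=0 b=1 g=1
t6.Δ2 c=1 clk=1 f=0 e=0 a=1 d=1 h=1 b=1 g=1
t7.Δ0 c=1 clk=1 f=0 e=0 a=1 d=1 h=1 b=1 g=1
t7.Δ1 c=1 clk=0 f=0 e=0 a=1 d=1 h=1 b=0 g=1
t7.Δ2 c=1 clk=0 f=1 e=1 a=1 d=1 h=1 b=0 g=0
t7.Δ3 c=1 clk=0 f=1 e=0 a=1 d=1 h=1 b=0 g=1
t7.Δ4 c=1 clk=0 f=1 e=0 a=1 d=1 h=1 b=0 g=0
t8.Δ0 c=1 clk=0 f=1 e=0 a=1 d=1 h=1 b=0 g=0
t8.Δ1 c=1 clk=1 f=1 e=0 a=1 d=1 h=1 b=0 g=0
t8.Δ2 c=1 clk=1 f=1 e=0 a=0 d=1 h=1 b=0 g=0
t9.Δ0 c=1 clk=1 f=1 e=0 a=0 d=1 h=1 b=0 g=0
t9.Δ1 c=1 clk=0 f=1 e=0 a=0 d=1 h=1 b=1 g=0
t9.Δ2 c=1 clk=0 f=0 e=1 a=0 d=1 h=1 b=1 g=1
t9.Δ3 c=1 clk=0 f=0 e=0 a=0 d=1 h=1 b=1 g=0
t9.Δ4 c=1 clk=0 f=0 e=0 a=0 d=1 h=1 b=1 g=1
t10.Δ0 c=1 clk=0 f=0 e=0 a=0 d=1 h=1 b=1 g=1
t10.Δ1 c=1 clk=1 f=0 e=0 a=0 d=1 h=1 b=1 g=1
t10.Δ2 c=1 clk=1 f=0 e=0 a=1 d=1 h=1 b=1 g=1
t11.Δ0 c=1 clk=1 f=0 e=0 a=1 d=1 h=1 b=1 g=1
t11.Δ1 c=1 clk=0 f=0 e=0 a=1 d=1 h=1 b=1 g=1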